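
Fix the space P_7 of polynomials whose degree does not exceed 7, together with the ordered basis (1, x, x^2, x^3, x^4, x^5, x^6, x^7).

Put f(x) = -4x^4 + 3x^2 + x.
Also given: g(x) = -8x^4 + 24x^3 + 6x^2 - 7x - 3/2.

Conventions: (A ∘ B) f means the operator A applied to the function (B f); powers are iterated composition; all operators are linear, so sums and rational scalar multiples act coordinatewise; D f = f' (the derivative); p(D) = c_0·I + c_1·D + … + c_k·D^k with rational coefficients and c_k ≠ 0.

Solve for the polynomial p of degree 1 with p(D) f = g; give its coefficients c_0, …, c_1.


D^0 f = -4x^4 + 3x^2 + x
D^1 f = -16x^3 + 6x + 1
matching coefficients of g against c_0 f + c_1 Df + … from the top degree down determines the c_i
solution: c_0 = 2, c_1 = -3/2

c_0 = 2, c_1 = -3/2


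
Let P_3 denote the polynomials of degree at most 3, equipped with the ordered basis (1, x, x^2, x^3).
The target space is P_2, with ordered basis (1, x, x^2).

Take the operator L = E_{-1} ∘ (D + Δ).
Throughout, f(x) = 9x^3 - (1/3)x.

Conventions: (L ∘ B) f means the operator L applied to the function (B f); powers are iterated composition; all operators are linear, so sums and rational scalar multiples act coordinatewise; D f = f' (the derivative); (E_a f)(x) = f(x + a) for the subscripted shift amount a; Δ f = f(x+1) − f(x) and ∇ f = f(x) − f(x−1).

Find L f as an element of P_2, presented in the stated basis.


D f = 27x^2 - 1/3
Δ f = 27x^2 + 27x + 26/3
(D + Δ) f = 54x^2 + 27x + 25/3
E_{-1} (D + Δ) f = 54x^2 - 81x + 106/3

g(x) = 54x^2 - 81x + 106/3


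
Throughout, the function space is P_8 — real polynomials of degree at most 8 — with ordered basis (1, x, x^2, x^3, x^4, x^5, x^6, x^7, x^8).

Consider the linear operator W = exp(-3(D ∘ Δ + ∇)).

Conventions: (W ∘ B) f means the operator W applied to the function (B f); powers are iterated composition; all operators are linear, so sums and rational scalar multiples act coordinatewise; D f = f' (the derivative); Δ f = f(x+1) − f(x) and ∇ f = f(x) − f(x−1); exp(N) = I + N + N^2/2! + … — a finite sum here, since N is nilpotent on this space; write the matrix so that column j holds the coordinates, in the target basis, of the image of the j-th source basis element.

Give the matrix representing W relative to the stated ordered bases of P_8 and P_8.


image of 1: 1
image of x: x - 3
image of x^2: x^2 - 6x + 6
image of x^3: x^3 - 9x^2 + 18x - 12
image of x^4: x^4 - 12x^3 + 36x^2 - 48x + 81
image of x^5: x^5 - 15x^4 + 60x^3 - 120x^2 + 405x - 441
image of x^6: x^6 - 18x^5 + 90x^4 - 240x^3 + 1215x^2 - 2646x + 1263
image of x^7: x^7 - 21x^6 + 126x^5 - 420x^4 + 2835x^3 - 9261x^2 + 8841x - 9645
image of x^8: x^8 - 24x^7 + 168x^6 - 672x^5 + 5670x^4 - 24696x^3 + 35364x^2 - 77160x + 94182
each image's coordinates form column j of the matrix

the matrix is [[1, -3, 6, -12, 81, -441, 1263, -9645, 94182]; [0, 1, -6, 18, -48, 405, -2646, 8841, -77160]; [0, 0, 1, -9, 36, -120, 1215, -9261, 35364]; [0, 0, 0, 1, -12, 60, -240, 2835, -24696]; [0, 0, 0, 0, 1, -15, 90, -420, 5670]; [0, 0, 0, 0, 0, 1, -18, 126, -672]; [0, 0, 0, 0, 0, 0, 1, -21, 168]; [0, 0, 0, 0, 0, 0, 0, 1, -24]; [0, 0, 0, 0, 0, 0, 0, 0, 1]] (rows listed top to bottom)


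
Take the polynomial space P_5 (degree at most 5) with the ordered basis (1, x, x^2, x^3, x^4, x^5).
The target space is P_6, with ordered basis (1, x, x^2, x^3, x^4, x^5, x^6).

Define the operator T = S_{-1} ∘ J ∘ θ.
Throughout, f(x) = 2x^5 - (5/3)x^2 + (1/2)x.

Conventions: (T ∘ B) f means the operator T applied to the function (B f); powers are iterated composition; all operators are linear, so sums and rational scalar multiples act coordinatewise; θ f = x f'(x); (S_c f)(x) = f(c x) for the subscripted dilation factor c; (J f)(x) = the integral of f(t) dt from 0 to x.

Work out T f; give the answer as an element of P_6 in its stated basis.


the image equals g(x) = (5/3)x^6 + (10/9)x^3 + (1/4)x^2

θ f = 10x^5 - (10/3)x^2 + (1/2)x
J θ f = (5/3)x^6 - (10/9)x^3 + (1/4)x^2
S_{-1} (J ∘ θ) f = (5/3)x^6 + (10/9)x^3 + (1/4)x^2


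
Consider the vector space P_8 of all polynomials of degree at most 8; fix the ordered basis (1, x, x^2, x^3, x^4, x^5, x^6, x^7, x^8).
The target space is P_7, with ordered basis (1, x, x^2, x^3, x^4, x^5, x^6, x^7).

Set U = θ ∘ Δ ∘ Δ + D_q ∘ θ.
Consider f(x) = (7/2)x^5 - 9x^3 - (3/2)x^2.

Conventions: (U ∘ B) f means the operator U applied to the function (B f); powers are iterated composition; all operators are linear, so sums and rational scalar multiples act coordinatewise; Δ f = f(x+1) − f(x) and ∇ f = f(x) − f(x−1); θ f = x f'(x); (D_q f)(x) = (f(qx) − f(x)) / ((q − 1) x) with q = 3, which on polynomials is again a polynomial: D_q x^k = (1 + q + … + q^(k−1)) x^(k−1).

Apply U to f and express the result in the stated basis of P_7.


Δ f = (35/2)x^4 + 35x^3 + 8x^2 - (25/2)x - 7
Δ Δ f = 70x^3 + 210x^2 + 191x + 48
θ Δ Δ f = 210x^3 + 420x^2 + 191x
θ f = (35/2)x^5 - 27x^3 - 3x^2
D_q θ f = (4235/2)x^4 - 351x^2 - 12x
(θ ∘ Δ ∘ Δ + D_q ∘ θ) f = (4235/2)x^4 + 210x^3 + 69x^2 + 179x

the result is g(x) = (4235/2)x^4 + 210x^3 + 69x^2 + 179x


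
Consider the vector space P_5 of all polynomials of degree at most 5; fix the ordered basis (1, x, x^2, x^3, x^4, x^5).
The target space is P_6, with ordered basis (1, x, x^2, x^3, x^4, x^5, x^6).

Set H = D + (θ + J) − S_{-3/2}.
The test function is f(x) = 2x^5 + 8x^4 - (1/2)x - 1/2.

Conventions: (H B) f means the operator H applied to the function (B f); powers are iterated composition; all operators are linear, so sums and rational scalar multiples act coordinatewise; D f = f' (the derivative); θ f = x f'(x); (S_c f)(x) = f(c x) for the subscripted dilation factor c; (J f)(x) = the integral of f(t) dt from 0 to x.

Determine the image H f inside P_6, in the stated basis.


D f = 10x^4 + 32x^3 - 1/2
θ f = 10x^5 + 32x^4 - (1/2)x
J f = (1/3)x^6 + (8/5)x^5 - (1/4)x^2 - (1/2)x
(θ + J) f = (1/3)x^6 + (58/5)x^5 + 32x^4 - (1/4)x^2 - x
S_{-3/2} f = -(243/16)x^5 + (81/2)x^4 + (3/4)x - 1/2
(-S_{-3/2}) f = (243/16)x^5 - (81/2)x^4 - (3/4)x + 1/2
(D + (θ + J) − S_{-3/2}) f = (1/3)x^6 + (2143/80)x^5 + (3/2)x^4 + 32x^3 - (1/4)x^2 - (7/4)x

g(x) = (1/3)x^6 + (2143/80)x^5 + (3/2)x^4 + 32x^3 - (1/4)x^2 - (7/4)x


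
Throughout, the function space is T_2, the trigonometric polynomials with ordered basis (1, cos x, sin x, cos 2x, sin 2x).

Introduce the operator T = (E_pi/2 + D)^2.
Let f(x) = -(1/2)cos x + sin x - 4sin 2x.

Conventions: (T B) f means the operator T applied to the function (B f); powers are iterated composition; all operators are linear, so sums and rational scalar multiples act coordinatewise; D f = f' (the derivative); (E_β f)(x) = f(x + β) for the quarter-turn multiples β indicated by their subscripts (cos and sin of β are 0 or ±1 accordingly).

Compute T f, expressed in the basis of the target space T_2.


E_pi/2 f = cos x + (1/2)sin x + 4sin 2x
D f = cos x + (1/2)sin x - 8cos 2x
(E_pi/2 + D) f = 2cos x + sin x - 8cos 2x + 4sin 2x
E_pi/2 (E_pi/2 + D) f = cos x - 2sin x + 8cos 2x - 4sin 2x
D (E_pi/2 + D) f = cos x - 2sin x + 8cos 2x + 16sin 2x
(E_pi/2 + D) (E_pi/2 + D) f = 2cos x - 4sin x + 16cos 2x + 12sin 2x

the image equals g(x) = 2cos x - 4sin x + 16cos 2x + 12sin 2x


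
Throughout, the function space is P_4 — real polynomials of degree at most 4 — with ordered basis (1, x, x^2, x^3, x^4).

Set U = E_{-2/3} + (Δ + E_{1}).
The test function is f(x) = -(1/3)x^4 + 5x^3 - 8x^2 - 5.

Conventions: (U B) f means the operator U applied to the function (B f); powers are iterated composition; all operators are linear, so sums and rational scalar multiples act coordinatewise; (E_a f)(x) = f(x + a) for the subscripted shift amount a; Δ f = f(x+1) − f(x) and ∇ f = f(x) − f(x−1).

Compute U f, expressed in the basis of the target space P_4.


g(x) = -(2/3)x^4 + (74/9)x^3 - (8/9)x^2 + (1058/81)x - 5290/243

E_{-2/3} f = -(1/3)x^4 + (53/9)x^3 - (170/9)x^2 + (1436/81)x - 2455/243
Δ f = -(4/3)x^3 + 13x^2 - (7/3)x - 10/3
E_{1} f = -(1/3)x^4 + (11/3)x^3 + 5x^2 - (7/3)x - 25/3
(Δ + E_{1}) f = -(1/3)x^4 + (7/3)x^3 + 18x^2 - (14/3)x - 35/3
(E_{-2/3} + (Δ + E_{1})) f = -(2/3)x^4 + (74/9)x^3 - (8/9)x^2 + (1058/81)x - 5290/243


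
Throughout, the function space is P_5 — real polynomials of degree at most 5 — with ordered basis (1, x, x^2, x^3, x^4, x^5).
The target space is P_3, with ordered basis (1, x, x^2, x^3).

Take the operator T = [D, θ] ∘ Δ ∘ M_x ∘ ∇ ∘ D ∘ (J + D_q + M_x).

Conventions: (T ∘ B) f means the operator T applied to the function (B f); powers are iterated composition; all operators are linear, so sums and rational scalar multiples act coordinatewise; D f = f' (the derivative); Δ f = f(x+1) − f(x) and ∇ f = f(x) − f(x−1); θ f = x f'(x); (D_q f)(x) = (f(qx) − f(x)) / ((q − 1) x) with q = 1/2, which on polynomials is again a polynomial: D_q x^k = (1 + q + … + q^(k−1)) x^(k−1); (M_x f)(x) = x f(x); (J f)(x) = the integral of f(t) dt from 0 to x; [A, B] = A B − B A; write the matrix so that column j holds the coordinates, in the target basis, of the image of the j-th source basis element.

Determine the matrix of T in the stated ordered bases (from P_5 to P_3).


the matrix is [[0, 0, 16, 15, 117/2, 233/4]; [0, 0, 0, 90, 72, 839/2]; [0, 0, 0, 0, 288, 210]; [0, 0, 0, 0, 0, 700]] (rows listed top to bottom)

image of 1: 0
image of x: 0
image of x^2: 16
image of x^3: 90x + 15
image of x^4: 288x^2 + 72x + 117/2
image of x^5: 700x^3 + 210x^2 + (839/2)x + 233/4
each image's coordinates form column j of the matrix


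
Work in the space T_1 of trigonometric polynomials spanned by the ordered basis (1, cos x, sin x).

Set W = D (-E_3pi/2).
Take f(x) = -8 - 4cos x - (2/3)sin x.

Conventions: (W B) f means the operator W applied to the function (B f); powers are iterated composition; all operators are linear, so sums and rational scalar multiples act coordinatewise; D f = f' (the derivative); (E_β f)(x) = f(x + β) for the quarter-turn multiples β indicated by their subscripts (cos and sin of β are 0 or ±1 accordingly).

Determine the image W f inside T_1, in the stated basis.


the image equals g(x) = 4cos x + (2/3)sin x

E_3pi/2 f = -8 + (2/3)cos x - 4sin x
(-E_3pi/2) f = 8 - (2/3)cos x + 4sin x
D (-E_3pi/2) f = 4cos x + (2/3)sin x


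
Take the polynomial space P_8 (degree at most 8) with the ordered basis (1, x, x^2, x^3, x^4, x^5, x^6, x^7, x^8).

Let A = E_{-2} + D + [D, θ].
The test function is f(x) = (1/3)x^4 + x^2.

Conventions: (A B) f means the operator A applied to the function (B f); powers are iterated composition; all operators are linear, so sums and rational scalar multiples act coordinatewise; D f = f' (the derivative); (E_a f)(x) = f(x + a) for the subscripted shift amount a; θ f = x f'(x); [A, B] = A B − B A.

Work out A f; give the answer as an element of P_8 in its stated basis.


E_{-2} f = (1/3)x^4 - (8/3)x^3 + 9x^2 - (44/3)x + 28/3
D f = (4/3)x^3 + 2x
θ f = (4/3)x^4 + 2x^2
D θ f = (16/3)x^3 + 4x
D f = (4/3)x^3 + 2x
θ D f = 4x^3 + 2x
[D, θ] f = (4/3)x^3 + 2x
(E_{-2} + D + [D, θ]) f = (1/3)x^4 + 9x^2 - (32/3)x + 28/3

the result is g(x) = (1/3)x^4 + 9x^2 - (32/3)x + 28/3


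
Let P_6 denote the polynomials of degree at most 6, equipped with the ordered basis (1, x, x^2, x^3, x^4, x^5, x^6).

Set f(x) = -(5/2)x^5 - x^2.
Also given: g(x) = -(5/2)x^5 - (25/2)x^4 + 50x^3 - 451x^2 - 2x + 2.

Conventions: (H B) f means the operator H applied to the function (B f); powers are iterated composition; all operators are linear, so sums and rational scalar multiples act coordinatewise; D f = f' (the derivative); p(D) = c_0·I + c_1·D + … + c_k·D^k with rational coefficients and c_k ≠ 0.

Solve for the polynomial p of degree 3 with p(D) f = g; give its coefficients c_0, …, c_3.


D^0 f = -(5/2)x^5 - x^2
D^1 f = -(25/2)x^4 - 2x
D^2 f = -50x^3 - 2
D^3 f = -150x^2
matching coefficients of g against c_0 f + c_1 Df + … from the top degree down determines the c_i
solution: c_0 = 1, c_1 = 1, c_2 = -1, c_3 = 3

p(D) = I + D − D^2 + 3·D^3, i.e. c_0 = 1, c_1 = 1, c_2 = -1, c_3 = 3


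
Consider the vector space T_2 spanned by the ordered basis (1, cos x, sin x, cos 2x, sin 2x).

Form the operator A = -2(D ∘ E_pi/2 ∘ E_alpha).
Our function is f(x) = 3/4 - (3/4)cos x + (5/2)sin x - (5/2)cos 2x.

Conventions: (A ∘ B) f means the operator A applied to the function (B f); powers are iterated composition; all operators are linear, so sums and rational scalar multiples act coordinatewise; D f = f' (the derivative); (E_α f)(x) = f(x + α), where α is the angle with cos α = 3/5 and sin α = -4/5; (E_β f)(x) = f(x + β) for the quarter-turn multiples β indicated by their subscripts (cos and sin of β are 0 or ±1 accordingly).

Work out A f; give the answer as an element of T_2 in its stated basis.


E_alpha f = 3/4 - (49/20)cos x + (9/10)sin x + (7/10)cos 2x - (12/5)sin 2x
E_pi/2 E_alpha f = 3/4 + (9/10)cos x + (49/20)sin x - (7/10)cos 2x + (12/5)sin 2x
D E_pi/2 E_alpha f = (49/20)cos x - (9/10)sin x + (24/5)cos 2x + (7/5)sin 2x
(-2(D ∘ E_pi/2 ∘ E_alpha)) f = -(49/10)cos x + (9/5)sin x - (48/5)cos 2x - (14/5)sin 2x

g(x) = -(49/10)cos x + (9/5)sin x - (48/5)cos 2x - (14/5)sin 2x


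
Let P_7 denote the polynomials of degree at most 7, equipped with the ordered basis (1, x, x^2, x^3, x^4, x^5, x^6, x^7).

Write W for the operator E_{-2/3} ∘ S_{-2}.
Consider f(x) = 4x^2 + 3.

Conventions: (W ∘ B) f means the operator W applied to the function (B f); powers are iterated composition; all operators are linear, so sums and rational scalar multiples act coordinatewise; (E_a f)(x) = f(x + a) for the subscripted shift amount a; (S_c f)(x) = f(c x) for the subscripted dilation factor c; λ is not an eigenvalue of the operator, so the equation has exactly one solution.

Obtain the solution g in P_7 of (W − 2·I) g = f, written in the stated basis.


g(x) = 2x^2 - (8/3)x - 3

write g with unknown coordinates in the stated basis and equate coefficients in (W − 2·I) g = f
solving from the highest basis element down gives g = 2x^2 - (8/3)x - 3
check: W g = 8x^2 - (16/3)x - 3
so W g − 2·g = 4x^2 + 3 = f ✓


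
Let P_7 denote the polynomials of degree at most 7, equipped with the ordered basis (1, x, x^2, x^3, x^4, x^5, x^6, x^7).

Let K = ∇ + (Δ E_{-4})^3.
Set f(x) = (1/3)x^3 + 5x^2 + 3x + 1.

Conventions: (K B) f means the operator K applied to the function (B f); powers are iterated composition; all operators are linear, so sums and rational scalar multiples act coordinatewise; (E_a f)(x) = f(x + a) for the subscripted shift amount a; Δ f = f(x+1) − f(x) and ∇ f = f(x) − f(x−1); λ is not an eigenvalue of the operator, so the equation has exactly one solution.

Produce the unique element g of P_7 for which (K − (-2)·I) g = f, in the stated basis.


write g with unknown coordinates in the stated basis and equate coefficients in (K − (-2)·I) g = f
solving from the highest basis element down gives g = (1/6)x^3 + (9/4)x^2 - (1/2)x + 31/24
check: K g = (1/2)x^2 + 4x - 19/12
so K g − (-2)·g = (1/3)x^3 + 5x^2 + 3x + 1 = f ✓

g(x) = (1/6)x^3 + (9/4)x^2 - (1/2)x + 31/24


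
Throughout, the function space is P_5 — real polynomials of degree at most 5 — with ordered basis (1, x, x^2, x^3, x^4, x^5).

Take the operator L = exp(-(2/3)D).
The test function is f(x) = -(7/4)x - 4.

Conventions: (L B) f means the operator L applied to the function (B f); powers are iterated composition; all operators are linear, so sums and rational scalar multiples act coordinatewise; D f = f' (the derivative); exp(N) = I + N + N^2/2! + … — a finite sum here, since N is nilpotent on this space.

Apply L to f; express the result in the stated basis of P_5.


the image equals g(x) = -(7/4)x - 17/6

order-1 term: 7/6
the series for exp(-(2/3)D) f terminates at order 1
exp(-(2/3)D) f = -(7/4)x - 17/6


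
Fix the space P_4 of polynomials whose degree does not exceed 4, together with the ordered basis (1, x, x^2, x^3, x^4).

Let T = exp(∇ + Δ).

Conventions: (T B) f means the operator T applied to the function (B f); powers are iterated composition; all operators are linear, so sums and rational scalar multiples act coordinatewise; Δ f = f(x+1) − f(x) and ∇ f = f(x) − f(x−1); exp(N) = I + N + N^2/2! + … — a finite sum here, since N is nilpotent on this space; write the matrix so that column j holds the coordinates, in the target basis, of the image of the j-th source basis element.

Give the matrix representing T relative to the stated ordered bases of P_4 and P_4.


image of 1: 1
image of x: x + 2
image of x^2: x^2 + 4x + 4
image of x^3: x^3 + 6x^2 + 12x + 10
image of x^4: x^4 + 8x^3 + 24x^2 + 40x + 32
each image's coordinates form column j of the matrix

the matrix is [[1, 2, 4, 10, 32]; [0, 1, 4, 12, 40]; [0, 0, 1, 6, 24]; [0, 0, 0, 1, 8]; [0, 0, 0, 0, 1]] (rows listed top to bottom)


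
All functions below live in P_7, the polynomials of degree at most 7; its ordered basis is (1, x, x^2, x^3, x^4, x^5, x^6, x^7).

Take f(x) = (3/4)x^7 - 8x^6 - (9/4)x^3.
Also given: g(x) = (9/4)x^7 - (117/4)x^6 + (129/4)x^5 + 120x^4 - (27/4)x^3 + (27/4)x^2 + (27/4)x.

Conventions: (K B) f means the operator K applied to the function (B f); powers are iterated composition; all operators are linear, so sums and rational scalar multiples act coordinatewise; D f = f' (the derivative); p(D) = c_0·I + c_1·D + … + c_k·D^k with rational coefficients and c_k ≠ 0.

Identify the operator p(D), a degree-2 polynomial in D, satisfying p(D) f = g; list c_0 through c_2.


c_0 = 3, c_1 = -1, c_2 = -1/2

D^0 f = (3/4)x^7 - 8x^6 - (9/4)x^3
D^1 f = (21/4)x^6 - 48x^5 - (27/4)x^2
D^2 f = (63/2)x^5 - 240x^4 - (27/2)x
matching coefficients of g against c_0 f + c_1 Df + … from the top degree down determines the c_i
solution: c_0 = 3, c_1 = -1, c_2 = -1/2


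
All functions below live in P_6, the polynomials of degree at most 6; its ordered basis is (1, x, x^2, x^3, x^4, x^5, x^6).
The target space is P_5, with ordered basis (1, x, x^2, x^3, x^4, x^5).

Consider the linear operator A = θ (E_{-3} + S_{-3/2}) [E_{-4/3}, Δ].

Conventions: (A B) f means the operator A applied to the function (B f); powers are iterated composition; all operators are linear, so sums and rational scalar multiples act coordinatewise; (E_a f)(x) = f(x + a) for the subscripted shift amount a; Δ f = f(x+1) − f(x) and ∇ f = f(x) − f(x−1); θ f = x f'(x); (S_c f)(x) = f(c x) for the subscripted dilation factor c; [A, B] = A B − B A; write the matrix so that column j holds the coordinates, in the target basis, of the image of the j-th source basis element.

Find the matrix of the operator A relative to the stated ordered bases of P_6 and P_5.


the matrix is [[0, 0, 0, 0, 0, 0, 0]; [0, 0, 0, 0, 0, 0, 0]; [0, 0, 0, 0, 0, 0, 0]; [0, 0, 0, 0, 0, 0, 0]; [0, 0, 0, 0, 0, 0, 0]; [0, 0, 0, 0, 0, 0, 0]] (rows listed top to bottom)

image of 1: 0
image of x: 0
image of x^2: 0
image of x^3: 0
image of x^4: 0
image of x^5: 0
image of x^6: 0
each image's coordinates form column j of the matrix


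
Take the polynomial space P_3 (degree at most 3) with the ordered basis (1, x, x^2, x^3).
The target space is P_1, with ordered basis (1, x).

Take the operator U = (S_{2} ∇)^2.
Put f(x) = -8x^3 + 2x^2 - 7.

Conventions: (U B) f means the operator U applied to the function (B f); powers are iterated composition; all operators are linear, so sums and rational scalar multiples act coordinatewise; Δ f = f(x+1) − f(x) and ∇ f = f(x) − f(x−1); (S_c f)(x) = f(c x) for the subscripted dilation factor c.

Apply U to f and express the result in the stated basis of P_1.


∇ f = -24x^2 + 28x - 10
S_{2} ∇ f = -96x^2 + 56x - 10
∇ (S_{2} ∇) f = -192x + 152
S_{2} ∇ (S_{2} ∇) f = -384x + 152

the result is g(x) = -384x + 152


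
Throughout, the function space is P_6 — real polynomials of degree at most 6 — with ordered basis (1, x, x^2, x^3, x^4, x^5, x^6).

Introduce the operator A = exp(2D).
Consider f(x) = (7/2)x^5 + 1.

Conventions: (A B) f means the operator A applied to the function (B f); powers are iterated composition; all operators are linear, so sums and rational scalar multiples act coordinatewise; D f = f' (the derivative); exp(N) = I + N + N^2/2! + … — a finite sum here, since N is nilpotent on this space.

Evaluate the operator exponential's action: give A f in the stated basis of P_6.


the image equals g(x) = (7/2)x^5 + 35x^4 + 140x^3 + 280x^2 + 280x + 113

order-1 term: 35x^4
order-2 term: 140x^3
order-3 term: 280x^2
order-4 term: 280x
order-5 term: 112
the series for exp(2D) f terminates at order 5
exp(2D) f = (7/2)x^5 + 35x^4 + 140x^3 + 280x^2 + 280x + 113


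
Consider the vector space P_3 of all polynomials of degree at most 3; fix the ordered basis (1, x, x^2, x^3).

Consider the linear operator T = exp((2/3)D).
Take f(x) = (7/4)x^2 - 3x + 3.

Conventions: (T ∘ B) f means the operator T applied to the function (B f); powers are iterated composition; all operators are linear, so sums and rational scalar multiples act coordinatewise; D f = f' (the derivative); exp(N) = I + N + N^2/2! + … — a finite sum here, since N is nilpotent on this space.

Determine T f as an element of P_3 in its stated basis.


g(x) = (7/4)x^2 - (2/3)x + 16/9

order-1 term: (7/3)x - 2
order-2 term: 7/9
the series for exp((2/3)D) f terminates at order 2
exp((2/3)D) f = (7/4)x^2 - (2/3)x + 16/9


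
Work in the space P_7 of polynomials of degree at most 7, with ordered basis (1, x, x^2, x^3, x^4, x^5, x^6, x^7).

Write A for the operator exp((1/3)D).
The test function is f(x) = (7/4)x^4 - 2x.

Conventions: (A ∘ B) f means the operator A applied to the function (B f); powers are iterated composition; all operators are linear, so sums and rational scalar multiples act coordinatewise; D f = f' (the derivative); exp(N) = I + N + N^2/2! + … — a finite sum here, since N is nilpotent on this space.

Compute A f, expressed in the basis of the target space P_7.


order-1 term: (7/3)x^3 - 2/3
order-2 term: (7/6)x^2
order-3 term: (7/27)x
order-4 term: 7/324
the series for exp((1/3)D) f terminates at order 4
exp((1/3)D) f = (7/4)x^4 + (7/3)x^3 + (7/6)x^2 - (47/27)x - 209/324

the image equals g(x) = (7/4)x^4 + (7/3)x^3 + (7/6)x^2 - (47/27)x - 209/324


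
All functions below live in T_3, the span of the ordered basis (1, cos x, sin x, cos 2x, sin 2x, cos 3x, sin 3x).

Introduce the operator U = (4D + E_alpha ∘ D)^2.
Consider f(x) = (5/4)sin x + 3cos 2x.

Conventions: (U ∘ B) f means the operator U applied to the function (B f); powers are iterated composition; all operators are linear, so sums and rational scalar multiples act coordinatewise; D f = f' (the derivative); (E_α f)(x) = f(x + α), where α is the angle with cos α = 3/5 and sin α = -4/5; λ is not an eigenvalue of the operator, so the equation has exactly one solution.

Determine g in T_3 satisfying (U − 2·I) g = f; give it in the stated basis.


g(x) = -(230/14033)cos x - (2815/56132)sin x - (1623/37262)cos 2x + (432/18631)sin 2x

write g with unknown coordinates in the stated basis and equate coefficients in (U − 2·I) g = f
solving from the highest basis element down gives g = -(230/14033)cos x - (2815/56132)sin x - (1623/37262)cos 2x + (432/18631)sin 2x
check: U g = -(460/14033)cos x + (64535/56132)sin x + (54270/18631)cos 2x + (864/18631)sin 2x
so U g − 2·g = (5/4)sin x + 3cos 2x = f ✓


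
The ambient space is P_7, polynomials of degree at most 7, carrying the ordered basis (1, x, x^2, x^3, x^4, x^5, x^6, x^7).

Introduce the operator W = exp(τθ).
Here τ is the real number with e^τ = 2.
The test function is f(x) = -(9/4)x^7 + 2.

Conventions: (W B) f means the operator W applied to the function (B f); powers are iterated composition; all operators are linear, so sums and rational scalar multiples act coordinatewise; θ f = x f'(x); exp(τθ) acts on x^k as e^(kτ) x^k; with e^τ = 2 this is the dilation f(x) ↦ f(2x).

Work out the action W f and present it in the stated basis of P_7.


exp(τθ) x^k = e^(kτ) x^k; with e^τ = 2 this sends x^k to 2^k x^k
x^7 ↦ 128 x^7
applying this coordinatewise to f: exp(τθ) f = -288x^7 + 2

g(x) = -288x^7 + 2


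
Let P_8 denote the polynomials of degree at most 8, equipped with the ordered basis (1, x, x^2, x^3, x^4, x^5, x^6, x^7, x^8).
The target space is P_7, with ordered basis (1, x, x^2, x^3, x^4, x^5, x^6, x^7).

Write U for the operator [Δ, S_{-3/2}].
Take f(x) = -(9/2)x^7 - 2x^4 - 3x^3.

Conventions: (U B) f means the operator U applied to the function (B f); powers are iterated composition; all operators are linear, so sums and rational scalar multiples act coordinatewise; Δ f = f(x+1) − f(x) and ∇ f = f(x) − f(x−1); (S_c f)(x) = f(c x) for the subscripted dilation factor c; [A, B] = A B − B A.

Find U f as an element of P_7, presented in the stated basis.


the result is g(x) = (229635/256)x^6 + (229635/256)x^5 + (893025/256)x^4 + (535545/256)x^3 + (472095/256)x^2 + (116565/256)x + 22115/256

S_{-3/2} f = (19683/256)x^7 - (81/8)x^4 + (81/8)x^3
Δ S_{-3/2} f = (137781/256)x^6 + (413343/256)x^5 + (688905/256)x^4 + (678537/256)x^3 + (405567/256)x^2 + (135189/256)x + 19683/256
Δ f = -(63/2)x^6 - (189/2)x^5 - (315/2)x^4 - (331/2)x^3 - (231/2)x^2 - (97/2)x - 19/2
S_{-3/2} Δ f = -(45927/128)x^6 + (45927/64)x^5 - (25515/32)x^4 + (8937/16)x^3 - (2079/8)x^2 + (291/4)x - 19/2
[Δ, S_{-3/2}] f = (229635/256)x^6 + (229635/256)x^5 + (893025/256)x^4 + (535545/256)x^3 + (472095/256)x^2 + (116565/256)x + 22115/256


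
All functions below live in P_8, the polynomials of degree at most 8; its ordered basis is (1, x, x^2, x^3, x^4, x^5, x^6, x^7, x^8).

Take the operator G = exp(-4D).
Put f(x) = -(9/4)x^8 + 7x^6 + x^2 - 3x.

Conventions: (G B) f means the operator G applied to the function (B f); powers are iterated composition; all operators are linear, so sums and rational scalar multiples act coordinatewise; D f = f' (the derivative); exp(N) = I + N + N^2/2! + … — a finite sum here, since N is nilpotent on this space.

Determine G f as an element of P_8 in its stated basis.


the result is g(x) = -(9/4)x^8 + 72x^7 - 1001x^6 + 7896x^5 - 38640x^4 + 120064x^3 - 231167x^2 + 251893x - 118756

order-1 term: 72x^7 - 168x^5 - 8x + 12
order-2 term: -1008x^6 + 1680x^4 + 16
order-3 term: 8064x^5 - 8960x^3
order-4 term: -40320x^4 + 26880x^2
order-5 term: 129024x^3 - 43008x
order-6 term: -258048x^2 + 28672
order-7 term: 294912x
order-8 term: -147456
the series for exp(-4D) f terminates at order 8
exp(-4D) f = -(9/4)x^8 + 72x^7 - 1001x^6 + 7896x^5 - 38640x^4 + 120064x^3 - 231167x^2 + 251893x - 118756


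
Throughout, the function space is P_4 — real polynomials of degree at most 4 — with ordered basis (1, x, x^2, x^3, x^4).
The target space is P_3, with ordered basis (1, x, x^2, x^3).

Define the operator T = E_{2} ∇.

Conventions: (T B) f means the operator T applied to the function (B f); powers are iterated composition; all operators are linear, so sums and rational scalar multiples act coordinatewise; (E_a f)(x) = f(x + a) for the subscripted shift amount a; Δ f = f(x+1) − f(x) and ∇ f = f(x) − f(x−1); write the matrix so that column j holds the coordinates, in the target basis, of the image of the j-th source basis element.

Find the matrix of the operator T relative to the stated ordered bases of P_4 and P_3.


the matrix is [[0, 1, 3, 7, 15]; [0, 0, 2, 9, 28]; [0, 0, 0, 3, 18]; [0, 0, 0, 0, 4]] (rows listed top to bottom)

image of 1: 0
image of x: 1
image of x^2: 2x + 3
image of x^3: 3x^2 + 9x + 7
image of x^4: 4x^3 + 18x^2 + 28x + 15
each image's coordinates form column j of the matrix


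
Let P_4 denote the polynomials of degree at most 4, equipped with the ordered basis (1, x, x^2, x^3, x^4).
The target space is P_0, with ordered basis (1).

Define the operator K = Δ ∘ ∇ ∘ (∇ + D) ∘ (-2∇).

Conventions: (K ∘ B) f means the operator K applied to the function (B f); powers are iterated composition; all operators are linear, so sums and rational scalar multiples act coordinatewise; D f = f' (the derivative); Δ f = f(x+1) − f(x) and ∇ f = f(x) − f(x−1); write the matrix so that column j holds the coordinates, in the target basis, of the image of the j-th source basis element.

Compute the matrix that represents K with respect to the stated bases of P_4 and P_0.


image of 1: 0
image of x: 0
image of x^2: 0
image of x^3: 0
image of x^4: -96
each image's coordinates form column j of the matrix

the matrix is [[0, 0, 0, 0, -96]] (rows listed top to bottom)


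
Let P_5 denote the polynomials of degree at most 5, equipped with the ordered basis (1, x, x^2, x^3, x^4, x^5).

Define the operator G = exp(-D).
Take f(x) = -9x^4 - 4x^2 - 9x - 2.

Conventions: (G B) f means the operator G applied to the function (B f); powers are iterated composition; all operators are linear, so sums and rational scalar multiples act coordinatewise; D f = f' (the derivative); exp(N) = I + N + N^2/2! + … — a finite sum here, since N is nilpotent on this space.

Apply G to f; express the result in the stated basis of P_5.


the result is g(x) = -9x^4 + 36x^3 - 58x^2 + 35x - 6

order-1 term: 36x^3 + 8x + 9
order-2 term: -54x^2 - 4
order-3 term: 36x
order-4 term: -9
the series for exp(-D) f terminates at order 4
exp(-D) f = -9x^4 + 36x^3 - 58x^2 + 35x - 6


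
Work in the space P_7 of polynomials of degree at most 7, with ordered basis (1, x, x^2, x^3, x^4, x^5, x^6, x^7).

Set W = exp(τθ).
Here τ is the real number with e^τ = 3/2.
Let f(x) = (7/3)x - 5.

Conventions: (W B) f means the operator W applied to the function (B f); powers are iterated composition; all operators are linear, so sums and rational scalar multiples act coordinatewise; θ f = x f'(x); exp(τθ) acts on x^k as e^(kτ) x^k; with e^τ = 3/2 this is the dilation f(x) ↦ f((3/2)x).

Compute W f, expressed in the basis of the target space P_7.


exp(τθ) x^k = e^(kτ) x^k; with e^τ = 3/2 this sends x^k to (3/2)^k x^k
x ↦ 3/2 x
applying this coordinatewise to f: exp(τθ) f = (7/2)x - 5

the image equals g(x) = (7/2)x - 5


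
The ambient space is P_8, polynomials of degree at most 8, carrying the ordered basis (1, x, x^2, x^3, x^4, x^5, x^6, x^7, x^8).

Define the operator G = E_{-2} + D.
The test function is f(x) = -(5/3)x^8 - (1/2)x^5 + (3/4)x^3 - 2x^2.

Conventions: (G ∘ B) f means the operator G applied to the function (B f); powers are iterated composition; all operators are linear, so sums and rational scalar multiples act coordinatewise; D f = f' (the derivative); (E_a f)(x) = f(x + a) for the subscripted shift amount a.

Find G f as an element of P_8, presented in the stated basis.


the image equals g(x) = -(5/3)x^8 + (40/3)x^7 - (560/3)x^6 + (4477/6)x^5 - (11185/6)x^4 + (35609/12)x^3 - (35411/12)x^2 + (5039/3)x - 1274/3

E_{-2} f = -(5/3)x^8 + (80/3)x^7 - (560/3)x^6 + (4477/6)x^5 - (5585/3)x^4 + (35609/12)x^3 - (17719/6)x^2 + (5051/3)x - 1274/3
D f = -(40/3)x^7 - (5/2)x^4 + (9/4)x^2 - 4x
(E_{-2} + D) f = -(5/3)x^8 + (40/3)x^7 - (560/3)x^6 + (4477/6)x^5 - (11185/6)x^4 + (35609/12)x^3 - (35411/12)x^2 + (5039/3)x - 1274/3


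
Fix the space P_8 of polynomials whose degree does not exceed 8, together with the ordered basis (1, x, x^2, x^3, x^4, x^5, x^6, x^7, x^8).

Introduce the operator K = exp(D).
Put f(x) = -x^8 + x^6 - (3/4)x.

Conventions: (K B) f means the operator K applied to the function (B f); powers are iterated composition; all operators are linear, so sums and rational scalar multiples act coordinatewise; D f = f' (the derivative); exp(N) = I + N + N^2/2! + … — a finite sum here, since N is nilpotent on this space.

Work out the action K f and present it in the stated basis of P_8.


order-1 term: -8x^7 + 6x^5 - 3/4
order-2 term: -28x^6 + 15x^4
order-3 term: -56x^5 + 20x^3
order-4 term: -70x^4 + 15x^2
order-5 term: -56x^3 + 6x
order-6 term: -28x^2 + 1
order-7 term: -8x
order-8 term: -1
the series for exp(D) f terminates at order 8
exp(D) f = -x^8 - 8x^7 - 27x^6 - 50x^5 - 55x^4 - 36x^3 - 13x^2 - (11/4)x - 3/4

the image equals g(x) = -x^8 - 8x^7 - 27x^6 - 50x^5 - 55x^4 - 36x^3 - 13x^2 - (11/4)x - 3/4


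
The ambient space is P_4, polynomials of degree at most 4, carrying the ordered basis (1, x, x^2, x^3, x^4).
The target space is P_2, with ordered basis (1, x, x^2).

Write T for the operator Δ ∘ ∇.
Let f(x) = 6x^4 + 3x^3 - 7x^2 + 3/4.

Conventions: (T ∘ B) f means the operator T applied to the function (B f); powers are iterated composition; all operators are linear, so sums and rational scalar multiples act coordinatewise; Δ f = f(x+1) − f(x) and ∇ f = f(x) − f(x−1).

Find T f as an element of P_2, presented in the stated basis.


the result is g(x) = 72x^2 + 18x - 2

∇ f = 24x^3 - 27x^2 + x + 4
Δ ∇ f = 72x^2 + 18x - 2


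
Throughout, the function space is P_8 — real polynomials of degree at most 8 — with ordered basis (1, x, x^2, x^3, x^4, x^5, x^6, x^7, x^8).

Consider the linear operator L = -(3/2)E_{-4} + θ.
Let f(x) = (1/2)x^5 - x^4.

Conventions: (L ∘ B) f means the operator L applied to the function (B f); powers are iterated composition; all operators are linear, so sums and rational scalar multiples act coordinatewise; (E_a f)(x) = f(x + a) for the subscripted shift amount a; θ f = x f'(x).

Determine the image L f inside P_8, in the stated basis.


the image equals g(x) = (7/4)x^5 + (25/2)x^4 - 144x^3 + 624x^2 - 1344x + 1152

E_{-4} f = (1/2)x^5 - 11x^4 + 96x^3 - 416x^2 + 896x - 768
(-(3/2)E_{-4}) f = -(3/4)x^5 + (33/2)x^4 - 144x^3 + 624x^2 - 1344x + 1152
θ f = (5/2)x^5 - 4x^4
(-(3/2)E_{-4} + θ) f = (7/4)x^5 + (25/2)x^4 - 144x^3 + 624x^2 - 1344x + 1152


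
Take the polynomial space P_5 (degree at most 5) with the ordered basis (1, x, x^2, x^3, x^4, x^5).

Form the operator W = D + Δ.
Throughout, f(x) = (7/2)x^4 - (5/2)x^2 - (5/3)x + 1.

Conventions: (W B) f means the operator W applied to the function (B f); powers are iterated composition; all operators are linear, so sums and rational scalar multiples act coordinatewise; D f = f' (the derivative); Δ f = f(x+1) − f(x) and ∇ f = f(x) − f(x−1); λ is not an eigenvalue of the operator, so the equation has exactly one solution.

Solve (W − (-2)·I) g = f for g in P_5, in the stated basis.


the image equals g(x) = (7/4)x^4 - 7x^3 + (29/2)x^2 - (137/6)x + 449/24

write g with unknown coordinates in the stated basis and equate coefficients in (W − (-2)·I) g = f
solving from the highest basis element down gives g = (7/4)x^4 - 7x^3 + (29/2)x^2 - (137/6)x + 449/24
check: W g = 14x^3 - (63/2)x^2 + 44x - 437/12
so W g − (-2)·g = (7/2)x^4 - (5/2)x^2 - (5/3)x + 1 = f ✓


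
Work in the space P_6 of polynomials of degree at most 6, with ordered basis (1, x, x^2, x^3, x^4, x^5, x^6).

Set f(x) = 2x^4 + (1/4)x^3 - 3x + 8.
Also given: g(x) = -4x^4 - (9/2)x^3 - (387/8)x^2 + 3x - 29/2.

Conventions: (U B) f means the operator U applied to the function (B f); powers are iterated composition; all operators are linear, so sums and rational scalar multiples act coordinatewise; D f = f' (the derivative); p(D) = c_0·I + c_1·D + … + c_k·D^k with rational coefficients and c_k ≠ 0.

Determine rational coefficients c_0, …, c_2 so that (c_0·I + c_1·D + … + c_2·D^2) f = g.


p(D) = -2·I − (1/2)·D − 2·D^2, i.e. c_0 = -2, c_1 = -1/2, c_2 = -2

D^0 f = 2x^4 + (1/4)x^3 - 3x + 8
D^1 f = 8x^3 + (3/4)x^2 - 3
D^2 f = 24x^2 + (3/2)x
matching coefficients of g against c_0 f + c_1 Df + … from the top degree down determines the c_i
solution: c_0 = -2, c_1 = -1/2, c_2 = -2


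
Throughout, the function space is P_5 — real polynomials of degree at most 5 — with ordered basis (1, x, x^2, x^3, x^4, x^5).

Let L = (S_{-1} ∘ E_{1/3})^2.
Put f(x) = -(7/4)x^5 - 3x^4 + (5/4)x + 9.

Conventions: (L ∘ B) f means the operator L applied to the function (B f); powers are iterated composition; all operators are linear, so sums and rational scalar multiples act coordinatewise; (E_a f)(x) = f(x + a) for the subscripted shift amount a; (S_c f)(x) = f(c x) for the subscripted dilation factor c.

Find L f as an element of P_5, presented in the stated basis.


g(x) = -(7/4)x^5 - 3x^4 + (5/4)x + 9

E_{1/3} f = -(7/4)x^5 - (71/12)x^4 - (107/18)x^3 - (143/54)x^2 + (113/162)x + 4555/486
S_{-1} E_{1/3} f = (7/4)x^5 - (71/12)x^4 + (107/18)x^3 - (143/54)x^2 - (113/162)x + 4555/486
E_{1/3} (S_{-1} ∘ E_{1/3}) f = (7/4)x^5 - 3x^4 - (5/4)x + 9
S_{-1} E_{1/3} (S_{-1} ∘ E_{1/3}) f = -(7/4)x^5 - 3x^4 + (5/4)x + 9


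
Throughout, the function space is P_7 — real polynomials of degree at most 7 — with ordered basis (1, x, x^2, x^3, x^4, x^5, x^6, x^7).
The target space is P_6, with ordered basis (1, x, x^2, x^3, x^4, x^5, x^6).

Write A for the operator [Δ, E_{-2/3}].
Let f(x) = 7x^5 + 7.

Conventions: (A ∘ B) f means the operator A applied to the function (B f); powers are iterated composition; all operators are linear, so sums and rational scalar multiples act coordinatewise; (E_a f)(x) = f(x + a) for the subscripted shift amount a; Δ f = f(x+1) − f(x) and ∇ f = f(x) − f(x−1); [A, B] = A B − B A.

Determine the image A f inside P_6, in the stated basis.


g(x) = 0

E_{-2/3} f = 7x^5 - (70/3)x^4 + (280/9)x^3 - (560/27)x^2 + (560/81)x + 1477/243
Δ E_{-2/3} f = 35x^4 - (70/3)x^3 + (70/3)x^2 - (175/27)x + 77/81
Δ f = 35x^4 + 70x^3 + 70x^2 + 35x + 7
E_{-2/3} Δ f = 35x^4 - (70/3)x^3 + (70/3)x^2 - (175/27)x + 77/81
[Δ, E_{-2/3}] f = 0


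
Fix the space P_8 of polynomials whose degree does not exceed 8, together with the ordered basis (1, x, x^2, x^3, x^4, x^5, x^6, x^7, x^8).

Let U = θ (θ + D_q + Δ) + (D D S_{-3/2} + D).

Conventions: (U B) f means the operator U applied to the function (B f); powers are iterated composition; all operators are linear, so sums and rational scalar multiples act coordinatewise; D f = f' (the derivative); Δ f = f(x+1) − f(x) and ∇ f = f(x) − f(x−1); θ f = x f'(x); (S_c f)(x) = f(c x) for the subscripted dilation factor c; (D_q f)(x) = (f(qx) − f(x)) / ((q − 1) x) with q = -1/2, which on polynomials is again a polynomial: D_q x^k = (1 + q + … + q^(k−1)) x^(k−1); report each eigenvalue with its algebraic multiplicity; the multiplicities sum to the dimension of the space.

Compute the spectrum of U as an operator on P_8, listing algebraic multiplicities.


image of 1: 0
image of x: x + 1
image of x^2: 4x^2 + (9/2)x + 9/2
image of x^3: 9x^3 + (21/2)x^2 - (69/4)x
image of x^4: 16x^4 + (143/8)x^3 + (291/4)x^2 + 4x
image of x^5: 25x^5 + (111/4)x^4 - (975/8)x^3 + 20x^2 + 5x
image of x^6: 36x^6 + (1257/32)x^5 + (12855/32)x^4 + 60x^3 + 30x^2 + 6x
image of x^7: 49x^7 + (1697/32)x^6 - (39207/64)x^5 + 140x^4 + 105x^3 + 42x^2 + 7x
image of x^8: 64x^8 + (8787/128)x^7 + (51303/32)x^6 + 280x^5 + 280x^4 + 168x^3 + 56x^2 + 8x
the matrix is upper triangular; its diagonal is (0, 1, 4, 9, 16, 25, 36, 49, 64)
for a triangular matrix the eigenvalues are the diagonal entries, with algebraic multiplicity their repetition count

λ = 0 (multiplicity 1), λ = 1 (multiplicity 1), λ = 4 (multiplicity 1), λ = 9 (multiplicity 1), λ = 16 (multiplicity 1), λ = 25 (multiplicity 1), λ = 36 (multiplicity 1), λ = 49 (multiplicity 1), λ = 64 (multiplicity 1)


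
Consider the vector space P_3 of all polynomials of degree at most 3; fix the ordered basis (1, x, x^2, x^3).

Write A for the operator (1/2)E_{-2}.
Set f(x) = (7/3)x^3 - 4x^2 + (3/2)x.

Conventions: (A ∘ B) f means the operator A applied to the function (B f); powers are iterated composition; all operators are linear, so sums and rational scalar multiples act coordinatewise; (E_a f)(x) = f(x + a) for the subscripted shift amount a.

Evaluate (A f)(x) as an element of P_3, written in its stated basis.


the image equals g(x) = (7/6)x^3 - 9x^2 + (91/4)x - 113/6

E_{-2} f = (7/3)x^3 - 18x^2 + (91/2)x - 113/3
((1/2)E_{-2}) f = (7/6)x^3 - 9x^2 + (91/4)x - 113/6


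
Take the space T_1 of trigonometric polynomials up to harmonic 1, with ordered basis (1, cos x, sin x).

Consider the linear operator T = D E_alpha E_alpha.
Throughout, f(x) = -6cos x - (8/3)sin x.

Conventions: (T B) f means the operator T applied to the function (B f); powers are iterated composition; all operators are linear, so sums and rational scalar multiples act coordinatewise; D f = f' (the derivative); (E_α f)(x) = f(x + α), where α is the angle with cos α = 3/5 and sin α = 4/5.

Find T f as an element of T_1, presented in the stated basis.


E_alpha f = -(86/15)cos x + (16/5)sin x
E_alpha E_alpha f = -(22/25)cos x + (488/75)sin x
D (E_alpha E_alpha) f = (488/75)cos x + (22/25)sin x

the image equals g(x) = (488/75)cos x + (22/25)sin x
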